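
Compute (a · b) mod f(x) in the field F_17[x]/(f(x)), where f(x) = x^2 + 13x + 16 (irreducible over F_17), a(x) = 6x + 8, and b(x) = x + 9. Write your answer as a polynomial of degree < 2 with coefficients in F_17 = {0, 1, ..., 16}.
a · b ≡ x + 10 (mod f(x))

Multiply in F_17[x]: a(x)·b(x) = (6x + 8)·(x + 9) = 6x^2 + 11x + 4. This has degree ≥ 2, so divide by f(x) over F_17: 6x^2 + 11x + 4 = (6)·(x^2 + 13x + 16) + (x + 10). Hence a·b ≡ x + 10 (mod f). (F_17[x]/(f) is a field with 17^2 = 289 elements since f is irreducible of degree 2.)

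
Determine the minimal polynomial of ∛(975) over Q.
m_α(x) = x^3 - 975

α satisfies α^3 = 975, so x^3 - 975 annihilates α. By the rational root test, a rational root p/q (in lowest terms) of x^3 - 975 would satisfy p^3 = 975 q^3, forcing q = 1 and p^3 = 975; but 975 is not a perfect cube, contradiction. A monic cubic over Q with no rational root is irreducible (any nontrivial factorization would include a linear factor). Hence x^3 - 975 is the minimal polynomial of α, and in particular [Q(α):Q] = 3.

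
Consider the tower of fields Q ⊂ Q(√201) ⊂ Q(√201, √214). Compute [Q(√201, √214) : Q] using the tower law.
[Q(√201, √214) : Q] = 4

[Q(√201):Q] = 2 (min poly x^2 - 201, irreducible since 201 is squarefree > 1). For the top step, suppose √214 ∈ Q(√201), say √214 = c + d√201 with c, d ∈ Q. Squaring: 214 = c^2 + 201d^2 + 2cd√201. Since √201 ∉ Q this forces 2cd = 0. If d = 0 then √214 = c ∈ Q, contradicting 214 squarefree > 1. If c = 0 then 214 = 201d^2, so 201·214 = (201d)^2 is a perfect square in Q — but 201·214 = 43014 is not a perfect square (since 201 and 214 are distinct squarefree integers). Contradiction. Hence √214 ∉ Q(√201), so x^2 - 214 stays irreducible over Q(√201) and [Q(√201, √214) : Q(√201)] = 2. By the tower law, [Q(√201, √214) : Q] = 2 · 2 = 4.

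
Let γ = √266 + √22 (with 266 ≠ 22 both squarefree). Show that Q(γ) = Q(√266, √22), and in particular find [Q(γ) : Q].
[Q(γ) : Q] = 4 (equivalently, Q(γ) = Q(√266, √22))

Obviously Q(γ) ⊆ Q(√266, √22), and [Q(√266, √22):Q] = 4 (since 266, 22 are distinct squarefree integers > 1 with 5852 not a perfect square). To show equality we compute the minimal polynomial of γ. From γ = √266 + √22: γ^2 = 266 + 2√(5852) + 22 = 288 + 2√(5852), so γ^2 - 288 = 2√(5852); squaring, (γ^2 - 288)^2 = 4·5852, i.e. γ^4 - 576γ^2 + 82944 - 23408 = 0, i.e. γ^4 - 576γ^2 + 59536 = 0. So γ is a root of x^4 - 576x^2 + 59536. This polynomial is irreducible over Q: it has no rational root (each ±√266 ± √22 is irrational), and any factorization into two quadratics over Q would force √(5852) ∈ Q (pairing opposite roots) or √266, √22 ∈ Q (other pairings), all impossible. Hence [Q(γ):Q] = 4 = [Q(√266, √22):Q], so Q(γ) = Q(√266, √22).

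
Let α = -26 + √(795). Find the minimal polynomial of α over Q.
m_α(x) = x^2 + 52x - 119

From α + 26 = √(795), squaring gives (α + 26)^2 = 795, i.e. α^2 + 52α + 676 = 795, so α^2 + 52α - 119 = 0. The discriminant of x^2 + 52x - 119 is (52)^2 - 4·(-119) = 2704 + 476 = 3180, and 4·(795) is not a perfect square in Q since 795 is squarefree and ≠ 1. Hence x^2 + 52x - 119 is irreducible over Q and is the minimal polynomial of α.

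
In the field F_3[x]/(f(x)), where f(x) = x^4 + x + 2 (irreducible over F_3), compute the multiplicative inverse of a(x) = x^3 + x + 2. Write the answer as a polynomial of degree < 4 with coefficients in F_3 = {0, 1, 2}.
a(x)^(-1) ≡ x^3 + 2x + 2 (mod f(x))

Since f is irreducible over F_3, F_3[x]/(f) is a field and a(x) ≠ 0 has an inverse. Apply the extended Euclidean algorithm to f(x) and a(x) in F_3[x]: f(x) = (x)·a(x) + (2x^2 + 2x + 2);  a(x) = (2x + 1)·(2x^2 + 2x + 2) + (x);  (2x^2 + 2x + 2) = (2x + 2)·(x) + (2). The last nonzero remainder is the constant 2 = gcd(f, a) in F_3. Back-substituting through the division chain expresses 2 = s(x)·a(x) + t(x)·f(x) with s(x) ≡ 2x^3 + x + 1 (mod f), so (2x^3 + x + 1)·a(x) ≡ 2 (mod f). Multiplying by 2^(-1) ≡ 2 in F_3 gives a(x)^(-1) ≡ 2·(2x^3 + x + 1) ≡ x^3 + 2x + 2 (mod f). Check: (x^3 + x + 2)·(x^3 + 2x + 2) = x^6 + x^3 + 2x^2 + 1 ≡ 1 (mod x^4 + x + 2).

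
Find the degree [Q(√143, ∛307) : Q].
[Q(√143, ∛307) : Q] = 6

Let L = Q(√143, ∛307). Since Q(√143) ⊂ L and [Q(√143):Q] = 2, the tower law gives 2 | [L:Q]. Likewise Q(∛307) ⊂ L with [Q(∛307):Q] = 3 (because 307 is not a perfect cube), so 3 | [L:Q]. As gcd(2,3) = 1, [L:Q] is divisible by 6. Conversely L is generated over Q by √143 and ∛307, so [L:Q] ≤ 2·3 = 6. Therefore [Q(√143, ∛307) : Q] = 6.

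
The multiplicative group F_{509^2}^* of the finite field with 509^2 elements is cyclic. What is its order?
|F_{509^2}^*| = 259080

F_{509^2} has 509^2 = 259081 elements; its multiplicative group consists of all nonzero elements, so |F_{509^2}^*| = 259081 - 1 = 259080. (It is cyclic since any finite subgroup of the multiplicative group of a field is cyclic.)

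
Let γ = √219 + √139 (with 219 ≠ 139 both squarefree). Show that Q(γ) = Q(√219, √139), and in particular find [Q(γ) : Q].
[Q(γ) : Q] = 4 (equivalently, Q(γ) = Q(√219, √139))

Obviously Q(γ) ⊆ Q(√219, √139), and [Q(√219, √139):Q] = 4 (since 219, 139 are distinct squarefree integers > 1 with 30441 not a perfect square). To show equality we compute the minimal polynomial of γ. From γ = √219 + √139: γ^2 = 219 + 2√(30441) + 139 = 358 + 2√(30441), so γ^2 - 358 = 2√(30441); squaring, (γ^2 - 358)^2 = 4·30441, i.e. γ^4 - 716γ^2 + 128164 - 121764 = 0, i.e. γ^4 - 716γ^2 + 6400 = 0. So γ is a root of x^4 - 716x^2 + 6400. This polynomial is irreducible over Q: it has no rational root (each ±√219 ± √139 is irrational), and any factorization into two quadratics over Q would force √(30441) ∈ Q (pairing opposite roots) or √219, √139 ∈ Q (other pairings), all impossible. Hence [Q(γ):Q] = 4 = [Q(√219, √139):Q], so Q(γ) = Q(√219, √139).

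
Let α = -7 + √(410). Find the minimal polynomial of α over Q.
m_α(x) = x^2 + 14x - 361

From α + 7 = √(410), squaring gives (α + 7)^2 = 410, i.e. α^2 + 14α + 49 = 410, so α^2 + 14α - 361 = 0. The discriminant of x^2 + 14x - 361 is (14)^2 - 4·(-361) = 196 + 1444 = 1640, and 4·(410) is not a perfect square in Q since 410 is squarefree and ≠ 1. Hence x^2 + 14x - 361 is irreducible over Q and is the minimal polynomial of α.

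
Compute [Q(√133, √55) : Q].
[Q(√133, √55) : Q] = 4

[Q(√133):Q] = 2 (min poly x^2 - 133, irreducible since 133 is squarefree > 1). For the top step, suppose √55 ∈ Q(√133), say √55 = c + d√133 with c, d ∈ Q. Squaring: 55 = c^2 + 133d^2 + 2cd√133. Since √133 ∉ Q this forces 2cd = 0. If d = 0 then √55 = c ∈ Q, contradicting 55 squarefree > 1. If c = 0 then 55 = 133d^2, so 133·55 = (133d)^2 is a perfect square in Q — but 133·55 = 7315 is not a perfect square (since 133 and 55 are distinct squarefree integers). Contradiction. Hence √55 ∉ Q(√133), so x^2 - 55 stays irreducible over Q(√133) and [Q(√133, √55) : Q(√133)] = 2. By the tower law, [Q(√133, √55) : Q] = 2 · 2 = 4.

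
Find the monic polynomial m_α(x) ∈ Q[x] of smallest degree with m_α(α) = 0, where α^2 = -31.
m_α(x) = x^2 + 31

α satisfies α^2 + 31 = 0, so x^2 + 31 annihilates α. Since d = -31 is squarefree and ≠ 1, it is not a perfect square in Q, so x^2 + 31 has no rational root and is therefore irreducible over Q (a degree-2 polynomial over a field is irreducible iff it has no root). Hence m_α(x) = x^2 + 31.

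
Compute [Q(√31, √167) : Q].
[Q(√31, √167) : Q] = 4

[Q(√31):Q] = 2 (min poly x^2 - 31, irreducible since 31 is squarefree > 1). For the top step, suppose √167 ∈ Q(√31), say √167 = c + d√31 with c, d ∈ Q. Squaring: 167 = c^2 + 31d^2 + 2cd√31. Since √31 ∉ Q this forces 2cd = 0. If d = 0 then √167 = c ∈ Q, contradicting 167 squarefree > 1. If c = 0 then 167 = 31d^2, so 31·167 = (31d)^2 is a perfect square in Q — but 31·167 = 5177 is not a perfect square (since 31 and 167 are distinct squarefree integers). Contradiction. Hence √167 ∉ Q(√31), so x^2 - 167 stays irreducible over Q(√31) and [Q(√31, √167) : Q(√31)] = 2. By the tower law, [Q(√31, √167) : Q] = 2 · 2 = 4.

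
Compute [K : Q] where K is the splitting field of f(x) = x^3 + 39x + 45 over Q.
[K : Q] = 6

By the rational root test, any rational root of the monic integer polynomial f(x) = x^3 + 39x + 45 must be an integer dividing the constant term 45, i.e. one of ±{1, 3, 5, 9, 15, 45}. Evaluating: f(1) = 85, f(-1) = 5, f(3) = 189, f(-3) = -99, f(5) = 365, f(-5) = -275, f(9) = 1125, f(-9) = -1035, f(15) = 4005, f(-15) = -3915, f(45) = 92925, f(-45) = -92835; none is 0, so f has no rational root and is therefore irreducible over Q (a cubic with no linear factor over a field is irreducible). For an irreducible cubic, the Galois group is A_3 or S_3 according as the discriminant disc(f) = -4a^3 - 27b^2 = -4·(39)^3 - 27·(45)^2 = -291951 is or is not a square in Q. Here disc(f) = -291951 is not a perfect square in Q, so the Galois group of f over Q is not contained in A_3 and must be all of S_3. The splitting field has degree |S_3| = 6 over Q, so [K : Q] = 6.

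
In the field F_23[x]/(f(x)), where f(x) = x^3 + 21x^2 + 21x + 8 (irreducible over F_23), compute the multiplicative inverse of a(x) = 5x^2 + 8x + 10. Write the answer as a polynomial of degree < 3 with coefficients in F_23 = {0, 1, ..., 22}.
a(x)^(-1) ≡ 20x^2 + 11x + 17 (mod f(x))

Since f is irreducible over F_23, F_23[x]/(f) is a field and a(x) ≠ 0 has an inverse. Apply the extended Euclidean algorithm to f(x) and a(x) in F_23[x]: f(x) = (14x + 14)·a(x) + (22x + 6);  a(x) = (18x + 8)·(22x + 6) + (8). The last nonzero remainder is the constant 8 = gcd(f, a) in F_23. Back-substituting through the division chain expresses 8 = s(x)·a(x) + t(x)·f(x) with s(x) ≡ 22x^2 + 19x + 21 (mod f), so (22x^2 + 19x + 21)·a(x) ≡ 8 (mod f). Multiplying by 8^(-1) ≡ 3 in F_23 gives a(x)^(-1) ≡ 3·(22x^2 + 19x + 21) ≡ 20x^2 + 11x + 17 (mod f). Check: (5x^2 + 8x + 10)·(20x^2 + 11x + 17) = 8x^4 + 8x^3 + 5x^2 + 16x + 9 ≡ 1 (mod x^3 + 21x^2 + 21x + 8).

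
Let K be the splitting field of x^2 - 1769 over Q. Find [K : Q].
[K : Q] = 2

f(x) = x^2 - 1769 factors as (x - √1769)(x + √1769). The splitting field is K = Q(√1769). Since 1769 is squarefree and > 1, it is not a perfect square, so x^2 - 1769 is irreducible over Q and [Q(√1769) : Q] = 2. Hence [K : Q] = 2.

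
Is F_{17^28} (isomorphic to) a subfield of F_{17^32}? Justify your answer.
No: F_{17^28} is not a subfield of F_{17^32}

F_{p^m} embeds in F_{p^n} iff m | n. Here 28 ∤ 32 (since 32 = 1·28 + 4 with remainder 4 ≠ 0), so F_{17^28} is not a subfield of F_{17^32}. Equivalently: if it were, the tower law would give 28 = [F_{17^28}:F_17] dividing [F_{17^32}:F_17] = 32, contradiction.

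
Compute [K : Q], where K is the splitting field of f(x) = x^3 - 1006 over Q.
[K : Q] = 6

The roots of x^3 - 1006 are ∛1006, ω∛1006, ω^2∛1006 where ω = e^(2πi/3) is a primitive cube root of unity, so K = Q(∛1006, ω). Now [Q(∛1006):Q] = 3 (since 1006 is not a perfect cube, x^3 - 1006 is irreducible) and [Q(ω):Q] = 2. Both 2 and 3 divide [K:Q], and [K:Q] ≤ 3·2 = 6, so [K:Q] = 6. (Equivalently: Q(∛1006) ⊂ R but ω ∉ R, so [K : Q(∛1006)] = 2.)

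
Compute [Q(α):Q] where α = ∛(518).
[Q(α):Q] = 3

The minimal polynomial of α is x^3 - 518, irreducible over Q since 518 is not a perfect cube (so x^3 - 518 has no rational root). Hence [Q(α):Q] = deg(m_α) = 3.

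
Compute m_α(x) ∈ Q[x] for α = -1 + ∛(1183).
m_α(x) = x^3 + 3x^2 + 3x - 1182

Set β = α + 1 = ∛(1183), so β^3 = 1183. Then (α + 1)^3 - 1183 = 0, i.e. α is a root of g(x) = (x + 1)^3 - 1183 = x^3 + 3x^2 + 3x - 1182. Since g(x) = h(x + 1) where h(x) = x^3 - 1183, and h is irreducible over Q (because 1183 is not a perfect cube, so h has no rational root, and a monic cubic with no rational root is irreducible), g is also irreducible (irreducibility is preserved under the substitution x → x + 1). Hence m_α(x) = x^3 + 3x^2 + 3x - 1182.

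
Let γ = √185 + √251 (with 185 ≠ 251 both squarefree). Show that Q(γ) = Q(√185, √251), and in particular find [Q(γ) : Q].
[Q(γ) : Q] = 4 (equivalently, Q(γ) = Q(√185, √251))

Obviously Q(γ) ⊆ Q(√185, √251), and [Q(√185, √251):Q] = 4 (since 185, 251 are distinct squarefree integers > 1 with 46435 not a perfect square). To show equality we compute the minimal polynomial of γ. From γ = √185 + √251: γ^2 = 185 + 2√(46435) + 251 = 436 + 2√(46435), so γ^2 - 436 = 2√(46435); squaring, (γ^2 - 436)^2 = 4·46435, i.e. γ^4 - 872γ^2 + 190096 - 185740 = 0, i.e. γ^4 - 872γ^2 + 4356 = 0. So γ is a root of x^4 - 872x^2 + 4356. This polynomial is irreducible over Q: it has no rational root (each ±√185 ± √251 is irrational), and any factorization into two quadratics over Q would force √(46435) ∈ Q (pairing opposite roots) or √185, √251 ∈ Q (other pairings), all impossible. Hence [Q(γ):Q] = 4 = [Q(√185, √251):Q], so Q(γ) = Q(√185, √251).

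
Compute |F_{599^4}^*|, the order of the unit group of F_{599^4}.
|F_{599^4}^*| = 128738157600

F_{599^4} has 599^4 = 128738157601 elements; its multiplicative group consists of all nonzero elements, so |F_{599^4}^*| = 128738157601 - 1 = 128738157600. (It is cyclic since any finite subgroup of the multiplicative group of a field is cyclic.)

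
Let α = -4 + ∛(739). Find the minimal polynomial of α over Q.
m_α(x) = x^3 + 12x^2 + 48x - 675

Set β = α + 4 = ∛(739), so β^3 = 739. Then (α + 4)^3 - 739 = 0, i.e. α is a root of g(x) = (x + 4)^3 - 739 = x^3 + 12x^2 + 48x - 675. Since g(x) = h(x + 4) where h(x) = x^3 - 739, and h is irreducible over Q (because 739 is not a perfect cube, so h has no rational root, and a monic cubic with no rational root is irreducible), g is also irreducible (irreducibility is preserved under the substitution x → x + 4). Hence m_α(x) = x^3 + 12x^2 + 48x - 675.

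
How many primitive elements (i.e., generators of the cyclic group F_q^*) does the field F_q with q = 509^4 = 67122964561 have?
There are φ(67122964560) = 16618291200 primitive elements

F_q^* is cyclic of order q - 1 = 67122964560. A cyclic group of order m has exactly φ(m) generators. Here m = 67122964560 = 2^4 · 3 · 5 · 17 · 127 · 281 · 461, so the number of primitive elements is φ(67122964560) = 16618291200.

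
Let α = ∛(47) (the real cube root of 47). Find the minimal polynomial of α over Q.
m_α(x) = x^3 - 47

α satisfies α^3 = 47, so x^3 - 47 annihilates α. By the rational root test, a rational root p/q (in lowest terms) of x^3 - 47 would satisfy p^3 = 47 q^3, forcing q = 1 and p^3 = 47; but 47 is not a perfect cube, contradiction. A monic cubic over Q with no rational root is irreducible (any nontrivial factorization would include a linear factor). Hence x^3 - 47 is the minimal polynomial of α, and in particular [Q(α):Q] = 3.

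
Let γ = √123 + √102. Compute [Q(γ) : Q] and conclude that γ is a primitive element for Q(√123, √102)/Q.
[Q(γ) : Q] = 4 (equivalently, Q(γ) = Q(√123, √102))

Obviously Q(γ) ⊆ Q(√123, √102), and [Q(√123, √102):Q] = 4 (since 123, 102 are distinct squarefree integers > 1 with 12546 not a perfect square). To show equality we compute the minimal polynomial of γ. From γ = √123 + √102: γ^2 = 123 + 2√(12546) + 102 = 225 + 2√(12546), so γ^2 - 225 = 2√(12546); squaring, (γ^2 - 225)^2 = 4·12546, i.e. γ^4 - 450γ^2 + 50625 - 50184 = 0, i.e. γ^4 - 450γ^2 + 441 = 0. So γ is a root of x^4 - 450x^2 + 441. This polynomial is irreducible over Q: it has no rational root (each ±√123 ± √102 is irrational), and any factorization into two quadratics over Q would force √(12546) ∈ Q (pairing opposite roots) or √123, √102 ∈ Q (other pairings), all impossible. Hence [Q(γ):Q] = 4 = [Q(√123, √102):Q], so Q(γ) = Q(√123, √102).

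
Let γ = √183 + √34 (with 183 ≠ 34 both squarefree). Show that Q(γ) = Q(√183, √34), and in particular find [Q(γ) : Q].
[Q(γ) : Q] = 4 (equivalently, Q(γ) = Q(√183, √34))

Obviously Q(γ) ⊆ Q(√183, √34), and [Q(√183, √34):Q] = 4 (since 183, 34 are distinct squarefree integers > 1 with 6222 not a perfect square). To show equality we compute the minimal polynomial of γ. From γ = √183 + √34: γ^2 = 183 + 2√(6222) + 34 = 217 + 2√(6222), so γ^2 - 217 = 2√(6222); squaring, (γ^2 - 217)^2 = 4·6222, i.e. γ^4 - 434γ^2 + 47089 - 24888 = 0, i.e. γ^4 - 434γ^2 + 22201 = 0. So γ is a root of x^4 - 434x^2 + 22201. This polynomial is irreducible over Q: it has no rational root (each ±√183 ± √34 is irrational), and any factorization into two quadratics over Q would force √(6222) ∈ Q (pairing opposite roots) or √183, √34 ∈ Q (other pairings), all impossible. Hence [Q(γ):Q] = 4 = [Q(√183, √34):Q], so Q(γ) = Q(√183, √34).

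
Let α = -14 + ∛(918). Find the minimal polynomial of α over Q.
m_α(x) = x^3 + 42x^2 + 588x + 1826

Set β = α + 14 = ∛(918), so β^3 = 918. Then (α + 14)^3 - 918 = 0, i.e. α is a root of g(x) = (x + 14)^3 - 918 = x^3 + 42x^2 + 588x + 1826. Since g(x) = h(x + 14) where h(x) = x^3 - 918, and h is irreducible over Q (because 918 is not a perfect cube, so h has no rational root, and a monic cubic with no rational root is irreducible), g is also irreducible (irreducibility is preserved under the substitution x → x + 14). Hence m_α(x) = x^3 + 42x^2 + 588x + 1826.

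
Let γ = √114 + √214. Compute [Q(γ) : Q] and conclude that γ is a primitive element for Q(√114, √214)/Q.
[Q(γ) : Q] = 4 (equivalently, Q(γ) = Q(√114, √214))

Obviously Q(γ) ⊆ Q(√114, √214), and [Q(√114, √214):Q] = 4 (since 114, 214 are distinct squarefree integers > 1 with 24396 not a perfect square). To show equality we compute the minimal polynomial of γ. From γ = √114 + √214: γ^2 = 114 + 2√(24396) + 214 = 328 + 2√(24396), so γ^2 - 328 = 2√(24396); squaring, (γ^2 - 328)^2 = 4·24396, i.e. γ^4 - 656γ^2 + 107584 - 97584 = 0, i.e. γ^4 - 656γ^2 + 10000 = 0. So γ is a root of x^4 - 656x^2 + 10000. This polynomial is irreducible over Q: it has no rational root (each ±√114 ± √214 is irrational), and any factorization into two quadratics over Q would force √(24396) ∈ Q (pairing opposite roots) or √114, √214 ∈ Q (other pairings), all impossible. Hence [Q(γ):Q] = 4 = [Q(√114, √214):Q], so Q(γ) = Q(√114, √214).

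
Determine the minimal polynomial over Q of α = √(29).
m_α(x) = x^2 - 29

α satisfies α^2 - 29 = 0, so x^2 - 29 annihilates α. Since d = 29 is squarefree and ≠ 1, it is not a perfect square in Q, so x^2 - 29 has no rational root and is therefore irreducible over Q (a degree-2 polynomial over a field is irreducible iff it has no root). Hence m_α(x) = x^2 - 29.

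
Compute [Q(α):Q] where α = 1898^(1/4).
[Q(α):Q] = 4

α is a root of x^4 - 1898. By Eisenstein's criterion at the prime p = 2 (which divides the constant term 1898 but p^2 = 4 does not, since 1898 is squarefree), x^4 - 1898 is irreducible over Q. Hence [Q(α):Q] = 4.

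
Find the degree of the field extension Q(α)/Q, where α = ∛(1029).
[Q(α):Q] = 3

The minimal polynomial of α is x^3 - 1029, irreducible over Q since 1029 is not a perfect cube (so x^3 - 1029 has no rational root). Hence [Q(α):Q] = deg(m_α) = 3.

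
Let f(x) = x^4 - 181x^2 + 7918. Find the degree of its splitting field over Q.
[K : Q] = 4

Solving the quadratic in x^2: x^2 = (181 ± √(181^2 - 4·7918))/2 = (181 ± √1089)/2 = (181 ± 33)/2, giving x^2 = 74 or x^2 = 107. So f(x) = (x^2 - 74)(x^2 - 107) and the roots of f are ±√74, ±√107. Hence the splitting field is K = Q(√74, √107). Since 74 and 107 are distinct squarefree integers > 1, their product 7918 is not a perfect square, so √107 ∉ Q(√74). By the tower law [K:Q] = [Q(√74,√107):Q(√74)] · [Q(√74):Q] = 2 · 2 = 4.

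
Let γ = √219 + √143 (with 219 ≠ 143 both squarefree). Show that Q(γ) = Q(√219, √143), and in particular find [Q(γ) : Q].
[Q(γ) : Q] = 4 (equivalently, Q(γ) = Q(√219, √143))

Obviously Q(γ) ⊆ Q(√219, √143), and [Q(√219, √143):Q] = 4 (since 219, 143 are distinct squarefree integers > 1 with 31317 not a perfect square). To show equality we compute the minimal polynomial of γ. From γ = √219 + √143: γ^2 = 219 + 2√(31317) + 143 = 362 + 2√(31317), so γ^2 - 362 = 2√(31317); squaring, (γ^2 - 362)^2 = 4·31317, i.e. γ^4 - 724γ^2 + 131044 - 125268 = 0, i.e. γ^4 - 724γ^2 + 5776 = 0. So γ is a root of x^4 - 724x^2 + 5776. This polynomial is irreducible over Q: it has no rational root (each ±√219 ± √143 is irrational), and any factorization into two quadratics over Q would force √(31317) ∈ Q (pairing opposite roots) or √219, √143 ∈ Q (other pairings), all impossible. Hence [Q(γ):Q] = 4 = [Q(√219, √143):Q], so Q(γ) = Q(√219, √143).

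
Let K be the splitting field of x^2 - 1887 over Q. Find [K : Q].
[K : Q] = 2

f(x) = x^2 - 1887 factors as (x - √1887)(x + √1887). The splitting field is K = Q(√1887). Since 1887 is squarefree and > 1, it is not a perfect square, so x^2 - 1887 is irreducible over Q and [Q(√1887) : Q] = 2. Hence [K : Q] = 2.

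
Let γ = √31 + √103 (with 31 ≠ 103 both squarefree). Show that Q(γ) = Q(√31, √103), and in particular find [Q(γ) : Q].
[Q(γ) : Q] = 4 (equivalently, Q(γ) = Q(√31, √103))

Obviously Q(γ) ⊆ Q(√31, √103), and [Q(√31, √103):Q] = 4 (since 31, 103 are distinct squarefree integers > 1 with 3193 not a perfect square). To show equality we compute the minimal polynomial of γ. From γ = √31 + √103: γ^2 = 31 + 2√(3193) + 103 = 134 + 2√(3193), so γ^2 - 134 = 2√(3193); squaring, (γ^2 - 134)^2 = 4·3193, i.e. γ^4 - 268γ^2 + 17956 - 12772 = 0, i.e. γ^4 - 268γ^2 + 5184 = 0. So γ is a root of x^4 - 268x^2 + 5184. This polynomial is irreducible over Q: it has no rational root (each ±√31 ± √103 is irrational), and any factorization into two quadratics over Q would force √(3193) ∈ Q (pairing opposite roots) or √31, √103 ∈ Q (other pairings), all impossible. Hence [Q(γ):Q] = 4 = [Q(√31, √103):Q], so Q(γ) = Q(√31, √103).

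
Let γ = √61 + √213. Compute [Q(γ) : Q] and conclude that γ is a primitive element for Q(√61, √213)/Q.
[Q(γ) : Q] = 4 (equivalently, Q(γ) = Q(√61, √213))

Obviously Q(γ) ⊆ Q(√61, √213), and [Q(√61, √213):Q] = 4 (since 61, 213 are distinct squarefree integers > 1 with 12993 not a perfect square). To show equality we compute the minimal polynomial of γ. From γ = √61 + √213: γ^2 = 61 + 2√(12993) + 213 = 274 + 2√(12993), so γ^2 - 274 = 2√(12993); squaring, (γ^2 - 274)^2 = 4·12993, i.e. γ^4 - 548γ^2 + 75076 - 51972 = 0, i.e. γ^4 - 548γ^2 + 23104 = 0. So γ is a root of x^4 - 548x^2 + 23104. This polynomial is irreducible over Q: it has no rational root (each ±√61 ± √213 is irrational), and any factorization into two quadratics over Q would force √(12993) ∈ Q (pairing opposite roots) or √61, √213 ∈ Q (other pairings), all impossible. Hence [Q(γ):Q] = 4 = [Q(√61, √213):Q], so Q(γ) = Q(√61, √213).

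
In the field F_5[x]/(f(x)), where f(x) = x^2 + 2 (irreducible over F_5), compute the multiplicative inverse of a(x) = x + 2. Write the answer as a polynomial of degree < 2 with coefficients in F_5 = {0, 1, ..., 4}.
a(x)^(-1) ≡ 4x + 2 (mod f(x))

Since f is irreducible over F_5, F_5[x]/(f) is a field and a(x) ≠ 0 has an inverse. Apply the extended Euclidean algorithm to f(x) and a(x) in F_5[x]: f(x) = (x + 3)·a(x) + (1). The last nonzero remainder is the constant 1 = gcd(f, a) in F_5. Back-substituting through the division chain expresses 1 = s(x)·a(x) + t(x)·f(x) with s(x) ≡ 4x + 2 (mod f), so a(x)^(-1) ≡ s(x) = 4x + 2 (mod f). Check: (x + 2)·(4x + 2) = 4x^2 + 4 ≡ 1 (mod x^2 + 2).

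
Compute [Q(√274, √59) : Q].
[Q(√274, √59) : Q] = 4

[Q(√274):Q] = 2 (min poly x^2 - 274, irreducible since 274 is squarefree > 1). For the top step, suppose √59 ∈ Q(√274), say √59 = c + d√274 with c, d ∈ Q. Squaring: 59 = c^2 + 274d^2 + 2cd√274. Since √274 ∉ Q this forces 2cd = 0. If d = 0 then √59 = c ∈ Q, contradicting 59 squarefree > 1. If c = 0 then 59 = 274d^2, so 274·59 = (274d)^2 is a perfect square in Q — but 274·59 = 16166 is not a perfect square (since 274 and 59 are distinct squarefree integers). Contradiction. Hence √59 ∉ Q(√274), so x^2 - 59 stays irreducible over Q(√274) and [Q(√274, √59) : Q(√274)] = 2. By the tower law, [Q(√274, √59) : Q] = 2 · 2 = 4.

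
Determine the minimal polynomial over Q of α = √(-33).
m_α(x) = x^2 + 33

α satisfies α^2 + 33 = 0, so x^2 + 33 annihilates α. Since d = -33 is squarefree and ≠ 1, it is not a perfect square in Q, so x^2 + 33 has no rational root and is therefore irreducible over Q (a degree-2 polynomial over a field is irreducible iff it has no root). Hence m_α(x) = x^2 + 33.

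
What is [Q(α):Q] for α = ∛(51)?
[Q(α):Q] = 3

The minimal polynomial of α is x^3 - 51, irreducible over Q since 51 is not a perfect cube (so x^3 - 51 has no rational root). Hence [Q(α):Q] = deg(m_α) = 3.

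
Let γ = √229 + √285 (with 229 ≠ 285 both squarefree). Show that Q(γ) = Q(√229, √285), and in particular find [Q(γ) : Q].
[Q(γ) : Q] = 4 (equivalently, Q(γ) = Q(√229, √285))

Obviously Q(γ) ⊆ Q(√229, √285), and [Q(√229, √285):Q] = 4 (since 229, 285 are distinct squarefree integers > 1 with 65265 not a perfect square). To show equality we compute the minimal polynomial of γ. From γ = √229 + √285: γ^2 = 229 + 2√(65265) + 285 = 514 + 2√(65265), so γ^2 - 514 = 2√(65265); squaring, (γ^2 - 514)^2 = 4·65265, i.e. γ^4 - 1028γ^2 + 264196 - 261060 = 0, i.e. γ^4 - 1028γ^2 + 3136 = 0. So γ is a root of x^4 - 1028x^2 + 3136. This polynomial is irreducible over Q: it has no rational root (each ±√229 ± √285 is irrational), and any factorization into two quadratics over Q would force √(65265) ∈ Q (pairing opposite roots) or √229, √285 ∈ Q (other pairings), all impossible. Hence [Q(γ):Q] = 4 = [Q(√229, √285):Q], so Q(γ) = Q(√229, √285).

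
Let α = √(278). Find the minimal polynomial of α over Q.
m_α(x) = x^2 - 278

α satisfies α^2 - 278 = 0, so x^2 - 278 annihilates α. Since d = 278 is squarefree and ≠ 1, it is not a perfect square in Q, so x^2 - 278 has no rational root and is therefore irreducible over Q (a degree-2 polynomial over a field is irreducible iff it has no root). Hence m_α(x) = x^2 - 278.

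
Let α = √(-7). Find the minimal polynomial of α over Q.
m_α(x) = x^2 + 7

α satisfies α^2 + 7 = 0, so x^2 + 7 annihilates α. Since d = -7 is squarefree and ≠ 1, it is not a perfect square in Q, so x^2 + 7 has no rational root and is therefore irreducible over Q (a degree-2 polynomial over a field is irreducible iff it has no root). Hence m_α(x) = x^2 + 7.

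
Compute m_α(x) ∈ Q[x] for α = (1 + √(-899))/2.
m_α(x) = x^2 - x + 225

From 2α - 1 = √(-899), squaring gives (2α - 1)^2 = -899, i.e. 4α^2 - 4α + 1 = -899, so α^2 - α + (1 + 899)/4 = 0. Since -899 ≡ 1 (mod 4), (1 + 899)/4 = 225 ∈ Z. The polynomial x^2 - x + 225 has discriminant 1 - 4·(225) = -899, which is not a perfect square in Q (d = -899 is squarefree and ≠ 1), so x^2 - x + 225 is irreducible over Q. It is the minimal polynomial of α.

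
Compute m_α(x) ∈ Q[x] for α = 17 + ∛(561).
m_α(x) = x^3 - 51x^2 + 867x - 5474

Set β = α - 17 = ∛(561), so β^3 = 561. Then (α - 17)^3 - 561 = 0, i.e. α is a root of g(x) = (x - 17)^3 - 561 = x^3 - 51x^2 + 867x - 5474. Since g(x) = h(x - 17) where h(x) = x^3 - 561, and h is irreducible over Q (because 561 is not a perfect cube, so h has no rational root, and a monic cubic with no rational root is irreducible), g is also irreducible (irreducibility is preserved under the substitution x → x - 17). Hence m_α(x) = x^3 - 51x^2 + 867x - 5474.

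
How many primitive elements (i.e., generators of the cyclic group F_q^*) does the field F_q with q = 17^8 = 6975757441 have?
There are φ(6975757440) = 1796014080 primitive elements

F_q^* is cyclic of order q - 1 = 6975757440. A cyclic group of order m has exactly φ(m) generators. Here m = 6975757440 = 2^7 · 3^2 · 5 · 29 · 41761, so the number of primitive elements is φ(6975757440) = 1796014080.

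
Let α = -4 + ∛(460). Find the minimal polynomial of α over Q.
m_α(x) = x^3 + 12x^2 + 48x - 396

Set β = α + 4 = ∛(460), so β^3 = 460. Then (α + 4)^3 - 460 = 0, i.e. α is a root of g(x) = (x + 4)^3 - 460 = x^3 + 12x^2 + 48x - 396. Since g(x) = h(x + 4) where h(x) = x^3 - 460, and h is irreducible over Q (because 460 is not a perfect cube, so h has no rational root, and a monic cubic with no rational root is irreducible), g is also irreducible (irreducibility is preserved under the substitution x → x + 4). Hence m_α(x) = x^3 + 12x^2 + 48x - 396.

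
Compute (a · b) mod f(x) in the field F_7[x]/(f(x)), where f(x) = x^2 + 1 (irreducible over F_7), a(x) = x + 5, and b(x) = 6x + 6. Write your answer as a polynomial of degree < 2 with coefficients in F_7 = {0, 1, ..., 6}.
a · b ≡ x + 3 (mod f(x))

Multiply in F_7[x]: a(x)·b(x) = (x + 5)·(6x + 6) = 6x^2 + x + 2. This has degree ≥ 2, so divide by f(x) over F_7: 6x^2 + x + 2 = (6)·(x^2 + 1) + (x + 3). Hence a·b ≡ x + 3 (mod f). (F_7[x]/(f) is a field with 7^2 = 49 elements since f is irreducible of degree 2.)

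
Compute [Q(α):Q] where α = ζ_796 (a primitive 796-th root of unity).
[Q(α):Q] = 396

The minimal polynomial of ζ_796 over Q is the 796-th cyclotomic polynomial Φ_796(x), which is irreducible over Q and has degree φ(796) = 396. Hence [Q(α):Q] = φ(796) = 396.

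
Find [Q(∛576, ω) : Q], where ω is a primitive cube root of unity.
[Q(∛576, ω) : Q] = 6

[Q(∛576):Q] = 3 (min poly x^3 - 576, irreducible since 576 is not a perfect cube). [Q(ω):Q] = 2 (min poly x^2 + x + 1). Since Q(∛576) ⊂ R and ω ∉ R, we have ω ∉ Q(∛576), so x^2 + x + 1 remains irreducible over Q(∛576) and [Q(∛576, ω) : Q(∛576)] = 2. By the tower law, [Q(∛576, ω) : Q] = 3 · 2 = 6. (In fact Q(∛576, ω) is the splitting field of x^3 - 576 over Q.)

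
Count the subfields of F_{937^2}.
F_{937^2} has 2 subfields

The subfields of F_{p^n} are exactly the fields F_{p^d} for d | n (each is the fixed field of the unique index-d subgroup of Gal(F_{p^n}/F_p) ≅ Z/nZ). The divisors of n = 2 are {1, 2}, giving 2 subfields: F_{937^1}, F_{937^2}.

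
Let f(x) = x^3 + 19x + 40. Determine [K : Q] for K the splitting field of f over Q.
[K : Q] = 6

By the rational root test, any rational root of the monic integer polynomial f(x) = x^3 + 19x + 40 must be an integer dividing the constant term 40, i.e. one of ±{1, 2, 4, 5, 8, 10, 20, 40}. Evaluating: f(1) = 60, f(-1) = 20, f(2) = 86, f(-2) = -6, f(4) = 180, f(-4) = -100, f(5) = 260, f(-5) = -180, f(8) = 704, f(-8) = -624, f(10) = 1230, f(-10) = -1150, f(20) = 8420, f(-20) = -8340, f(40) = 64800, f(-40) = -64720; none is 0, so f has no rational root and is therefore irreducible over Q (a cubic with no linear factor over a field is irreducible). For an irreducible cubic, the Galois group is A_3 or S_3 according as the discriminant disc(f) = -4a^3 - 27b^2 = -4·(19)^3 - 27·(40)^2 = -70636 is or is not a square in Q. Here disc(f) = -70636 is not a perfect square in Q, so the Galois group of f over Q is not contained in A_3 and must be all of S_3. The splitting field has degree |S_3| = 6 over Q, so [K : Q] = 6.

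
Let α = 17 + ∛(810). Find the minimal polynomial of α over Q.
m_α(x) = x^3 - 51x^2 + 867x - 5723

Set β = α - 17 = ∛(810), so β^3 = 810. Then (α - 17)^3 - 810 = 0, i.e. α is a root of g(x) = (x - 17)^3 - 810 = x^3 - 51x^2 + 867x - 5723. Since g(x) = h(x - 17) where h(x) = x^3 - 810, and h is irreducible over Q (because 810 is not a perfect cube, so h has no rational root, and a monic cubic with no rational root is irreducible), g is also irreducible (irreducibility is preserved under the substitution x → x - 17). Hence m_α(x) = x^3 - 51x^2 + 867x - 5723.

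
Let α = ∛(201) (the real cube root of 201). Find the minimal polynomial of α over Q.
m_α(x) = x^3 - 201

α satisfies α^3 = 201, so x^3 - 201 annihilates α. By the rational root test, a rational root p/q (in lowest terms) of x^3 - 201 would satisfy p^3 = 201 q^3, forcing q = 1 and p^3 = 201; but 201 is not a perfect cube, contradiction. A monic cubic over Q with no rational root is irreducible (any nontrivial factorization would include a linear factor). Hence x^3 - 201 is the minimal polynomial of α, and in particular [Q(α):Q] = 3.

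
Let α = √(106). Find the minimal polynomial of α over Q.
m_α(x) = x^2 - 106

α satisfies α^2 - 106 = 0, so x^2 - 106 annihilates α. Since d = 106 is squarefree and ≠ 1, it is not a perfect square in Q, so x^2 - 106 has no rational root and is therefore irreducible over Q (a degree-2 polynomial over a field is irreducible iff it has no root). Hence m_α(x) = x^2 - 106.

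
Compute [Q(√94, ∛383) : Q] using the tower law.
[Q(√94, ∛383) : Q] = 6

Let L = Q(√94, ∛383). Since Q(√94) ⊂ L and [Q(√94):Q] = 2, the tower law gives 2 | [L:Q]. Likewise Q(∛383) ⊂ L with [Q(∛383):Q] = 3 (because 383 is not a perfect cube), so 3 | [L:Q]. As gcd(2,3) = 1, [L:Q] is divisible by 6. Conversely L is generated over Q by √94 and ∛383, so [L:Q] ≤ 2·3 = 6. Therefore [Q(√94, ∛383) : Q] = 6.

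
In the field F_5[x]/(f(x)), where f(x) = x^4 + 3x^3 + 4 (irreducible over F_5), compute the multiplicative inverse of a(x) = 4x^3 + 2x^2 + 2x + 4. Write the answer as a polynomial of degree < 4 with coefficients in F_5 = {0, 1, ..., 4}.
a(x)^(-1) ≡ 2x^3 + 4x^2 + 4x + 4 (mod f(x))

Since f is irreducible over F_5, F_5[x]/(f) is a field and a(x) ≠ 0 has an inverse. Apply the extended Euclidean algorithm to f(x) and a(x) in F_5[x]: f(x) = (4x)·a(x) + (2x^2 + 4x + 4);  a(x) = (2x + 2)·(2x^2 + 4x + 4) + (x + 1);  (2x^2 + 4x + 4) = (2x + 2)·(x + 1) + (2). The last nonzero remainder is the constant 2 = gcd(f, a) in F_5. Back-substituting through the division chain expresses 2 = s(x)·a(x) + t(x)·f(x) with s(x) ≡ 4x^3 + 3x^2 + 3x + 3 (mod f), so (4x^3 + 3x^2 + 3x + 3)·a(x) ≡ 2 (mod f). Multiplying by 2^(-1) ≡ 3 in F_5 gives a(x)^(-1) ≡ 3·(4x^3 + 3x^2 + 3x + 3) ≡ 2x^3 + 4x^2 + 4x + 4 (mod f). Check: (4x^3 + 2x^2 + 2x + 4)·(2x^3 + 4x^2 + 4x + 4) = 3x^6 + 3x^4 + 2x^2 + 4x + 1 ≡ 1 (mod x^4 + 3x^3 + 4).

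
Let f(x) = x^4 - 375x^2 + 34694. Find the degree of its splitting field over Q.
[K : Q] = 4

Solving the quadratic in x^2: x^2 = (375 ± √(375^2 - 4·34694))/2 = (375 ± √1849)/2 = (375 ± 43)/2, giving x^2 = 166 or x^2 = 209. So f(x) = (x^2 - 166)(x^2 - 209) and the roots of f are ±√166, ±√209. Hence the splitting field is K = Q(√166, √209). Since 166 and 209 are distinct squarefree integers > 1, their product 34694 is not a perfect square, so √209 ∉ Q(√166). By the tower law [K:Q] = [Q(√166,√209):Q(√166)] · [Q(√166):Q] = 2 · 2 = 4.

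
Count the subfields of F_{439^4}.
F_{439^4} has 3 subfields

The subfields of F_{p^n} are exactly the fields F_{p^d} for d | n (each is the fixed field of the unique index-d subgroup of Gal(F_{p^n}/F_p) ≅ Z/nZ). The divisors of n = 4 are {1, 2, 4}, giving 3 subfields: F_{439^1}, F_{439^2}, F_{439^4}.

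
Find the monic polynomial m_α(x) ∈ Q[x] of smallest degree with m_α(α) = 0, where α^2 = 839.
m_α(x) = x^2 - 839

α satisfies α^2 - 839 = 0, so x^2 - 839 annihilates α. Since d = 839 is squarefree and ≠ 1, it is not a perfect square in Q, so x^2 - 839 has no rational root and is therefore irreducible over Q (a degree-2 polynomial over a field is irreducible iff it has no root). Hence m_α(x) = x^2 - 839.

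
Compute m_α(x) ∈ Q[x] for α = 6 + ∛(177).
m_α(x) = x^3 - 18x^2 + 108x - 393

Set β = α - 6 = ∛(177), so β^3 = 177. Then (α - 6)^3 - 177 = 0, i.e. α is a root of g(x) = (x - 6)^3 - 177 = x^3 - 18x^2 + 108x - 393. Since g(x) = h(x - 6) where h(x) = x^3 - 177, and h is irreducible over Q (because 177 is not a perfect cube, so h has no rational root, and a monic cubic with no rational root is irreducible), g is also irreducible (irreducibility is preserved under the substitution x → x - 6). Hence m_α(x) = x^3 - 18x^2 + 108x - 393.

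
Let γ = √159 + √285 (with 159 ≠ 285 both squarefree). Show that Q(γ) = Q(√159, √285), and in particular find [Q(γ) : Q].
[Q(γ) : Q] = 4 (equivalently, Q(γ) = Q(√159, √285))

Obviously Q(γ) ⊆ Q(√159, √285), and [Q(√159, √285):Q] = 4 (since 159, 285 are distinct squarefree integers > 1 with 45315 not a perfect square). To show equality we compute the minimal polynomial of γ. From γ = √159 + √285: γ^2 = 159 + 2√(45315) + 285 = 444 + 2√(45315), so γ^2 - 444 = 2√(45315); squaring, (γ^2 - 444)^2 = 4·45315, i.e. γ^4 - 888γ^2 + 197136 - 181260 = 0, i.e. γ^4 - 888γ^2 + 15876 = 0. So γ is a root of x^4 - 888x^2 + 15876. This polynomial is irreducible over Q: it has no rational root (each ±√159 ± √285 is irrational), and any factorization into two quadratics over Q would force √(45315) ∈ Q (pairing opposite roots) or √159, √285 ∈ Q (other pairings), all impossible. Hence [Q(γ):Q] = 4 = [Q(√159, √285):Q], so Q(γ) = Q(√159, √285).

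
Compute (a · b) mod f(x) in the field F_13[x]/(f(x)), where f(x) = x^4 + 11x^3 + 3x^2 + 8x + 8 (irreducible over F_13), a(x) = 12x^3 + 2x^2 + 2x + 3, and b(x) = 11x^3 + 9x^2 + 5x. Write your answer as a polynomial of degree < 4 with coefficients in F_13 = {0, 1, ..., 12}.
a · b ≡ 3x^3 + 8x^2 + 12x + 3 (mod f(x))

Multiply in F_13[x]: a(x)·b(x) = (12x^3 + 2x^2 + 2x + 3)·(11x^3 + 9x^2 + 5x) = 2x^6 + 9x^4 + 9x^3 + 11x^2 + 2x. This has degree ≥ 4, so divide by f(x) over F_13: 2x^6 + 9x^4 + 9x^3 + 11x^2 + 2x = (2x^2 + 4x + 11)·(x^4 + 11x^3 + 3x^2 + 8x + 8) + (3x^3 + 8x^2 + 12x + 3). Hence a·b ≡ 3x^3 + 8x^2 + 12x + 3 (mod f). (F_13[x]/(f) is a field with 13^4 = 28561 elements since f is irreducible of degree 4.)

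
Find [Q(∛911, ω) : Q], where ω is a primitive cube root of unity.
[Q(∛911, ω) : Q] = 6

[Q(∛911):Q] = 3 (min poly x^3 - 911, irreducible since 911 is not a perfect cube). [Q(ω):Q] = 2 (min poly x^2 + x + 1). Since Q(∛911) ⊂ R and ω ∉ R, we have ω ∉ Q(∛911), so x^2 + x + 1 remains irreducible over Q(∛911) and [Q(∛911, ω) : Q(∛911)] = 2. By the tower law, [Q(∛911, ω) : Q] = 3 · 2 = 6. (In fact Q(∛911, ω) is the splitting field of x^3 - 911 over Q.)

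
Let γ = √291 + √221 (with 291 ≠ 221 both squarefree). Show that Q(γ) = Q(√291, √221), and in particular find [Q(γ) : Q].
[Q(γ) : Q] = 4 (equivalently, Q(γ) = Q(√291, √221))

Obviously Q(γ) ⊆ Q(√291, √221), and [Q(√291, √221):Q] = 4 (since 291, 221 are distinct squarefree integers > 1 with 64311 not a perfect square). To show equality we compute the minimal polynomial of γ. From γ = √291 + √221: γ^2 = 291 + 2√(64311) + 221 = 512 + 2√(64311), so γ^2 - 512 = 2√(64311); squaring, (γ^2 - 512)^2 = 4·64311, i.e. γ^4 - 1024γ^2 + 262144 - 257244 = 0, i.e. γ^4 - 1024γ^2 + 4900 = 0. So γ is a root of x^4 - 1024x^2 + 4900. This polynomial is irreducible over Q: it has no rational root (each ±√291 ± √221 is irrational), and any factorization into two quadratics over Q would force √(64311) ∈ Q (pairing opposite roots) or √291, √221 ∈ Q (other pairings), all impossible. Hence [Q(γ):Q] = 4 = [Q(√291, √221):Q], so Q(γ) = Q(√291, √221).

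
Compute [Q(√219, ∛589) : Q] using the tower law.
[Q(√219, ∛589) : Q] = 6

Let L = Q(√219, ∛589). Since Q(√219) ⊂ L and [Q(√219):Q] = 2, the tower law gives 2 | [L:Q]. Likewise Q(∛589) ⊂ L with [Q(∛589):Q] = 3 (because 589 is not a perfect cube), so 3 | [L:Q]. As gcd(2,3) = 1, [L:Q] is divisible by 6. Conversely L is generated over Q by √219 and ∛589, so [L:Q] ≤ 2·3 = 6. Therefore [Q(√219, ∛589) : Q] = 6.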